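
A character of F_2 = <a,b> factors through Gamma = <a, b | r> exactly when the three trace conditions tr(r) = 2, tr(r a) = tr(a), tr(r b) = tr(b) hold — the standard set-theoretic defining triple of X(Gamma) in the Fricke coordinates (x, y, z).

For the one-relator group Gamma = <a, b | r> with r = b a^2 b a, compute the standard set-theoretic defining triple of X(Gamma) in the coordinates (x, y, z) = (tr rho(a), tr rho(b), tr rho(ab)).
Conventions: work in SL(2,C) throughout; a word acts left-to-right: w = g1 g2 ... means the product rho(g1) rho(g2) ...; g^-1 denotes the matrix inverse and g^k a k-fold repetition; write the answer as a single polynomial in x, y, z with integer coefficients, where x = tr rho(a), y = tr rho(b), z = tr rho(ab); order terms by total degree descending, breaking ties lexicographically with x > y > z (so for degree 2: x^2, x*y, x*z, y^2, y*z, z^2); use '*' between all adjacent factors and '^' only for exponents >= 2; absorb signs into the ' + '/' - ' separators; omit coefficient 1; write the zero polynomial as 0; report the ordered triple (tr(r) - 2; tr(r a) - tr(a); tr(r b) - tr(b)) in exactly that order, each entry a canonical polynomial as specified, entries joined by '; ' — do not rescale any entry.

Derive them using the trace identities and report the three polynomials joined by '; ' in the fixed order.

and trace(b a b a) = trace(a b) trace(a b) - trace(1)   [split at repeated a] = z^2 - 2
trace(b a b) = trace(b) trace(a b) - trace(a) = y*z - x
trace(b a^2 b a) = trace(a) trace(b a b a) - trace(b a b) = x*z^2 - y*z - x
and trace(a^2 b) = trace(a) trace(b a) - trace(b) = x*z - y
next, trace(a^2) = trace(a) trace(a) - trace(1) = x^2 - 2
next, trace(b a^2 b) = trace(b) trace(a^2 b) - trace(a^2) = x*y*z - x^2 - y^2 + 2
trace(b a^2 b a^2) = trace(a) trace(b a^2 b a) - trace(b a^2 b) = x^2*z^2 - 2*x*y*z + y^2 - 2
trace(a^2 b a) = trace(a) trace(b a^2) - trace(b a) = x^2*z - x*y - z
and trace(b a^2 b a b) = trace(b) trace(a^2 b a b) - trace(a^2 b a) = x*y*z^2 - x^2*z - y^2*z + z
assemble the triple (trace(r) - 2; trace(r a) - x; trace(r b) - y)

x*z^2 - y*z - x - 2; x^2*z^2 - 2*x*y*z + y^2 - x - 2; x*y*z^2 - x^2*z - y^2*z - y + z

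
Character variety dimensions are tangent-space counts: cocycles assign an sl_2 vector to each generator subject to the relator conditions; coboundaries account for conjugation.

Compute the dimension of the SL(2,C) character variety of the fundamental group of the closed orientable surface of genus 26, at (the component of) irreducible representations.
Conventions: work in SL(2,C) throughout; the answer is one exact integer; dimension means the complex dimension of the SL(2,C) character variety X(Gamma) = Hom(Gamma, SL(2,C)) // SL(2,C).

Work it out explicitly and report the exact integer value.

The genus-26 surface group: 2g = 52 generators, one relator prod [a_i, b_i].
Unconstrained cocycle data is one sl_2 vector per generator (156 dimensions), cut by the relator condition d_2(z) = 0.
d_2 is surjective at irreducible rho (its cokernel H^2 is dual to H^0 = 0), so dim Z^1 = 156 - 3 = 153.
dim B^1 = 3 (coboundaries, injective at irreducible rho).
dim H^1 = 153 - 3 = 150 = dim X.

150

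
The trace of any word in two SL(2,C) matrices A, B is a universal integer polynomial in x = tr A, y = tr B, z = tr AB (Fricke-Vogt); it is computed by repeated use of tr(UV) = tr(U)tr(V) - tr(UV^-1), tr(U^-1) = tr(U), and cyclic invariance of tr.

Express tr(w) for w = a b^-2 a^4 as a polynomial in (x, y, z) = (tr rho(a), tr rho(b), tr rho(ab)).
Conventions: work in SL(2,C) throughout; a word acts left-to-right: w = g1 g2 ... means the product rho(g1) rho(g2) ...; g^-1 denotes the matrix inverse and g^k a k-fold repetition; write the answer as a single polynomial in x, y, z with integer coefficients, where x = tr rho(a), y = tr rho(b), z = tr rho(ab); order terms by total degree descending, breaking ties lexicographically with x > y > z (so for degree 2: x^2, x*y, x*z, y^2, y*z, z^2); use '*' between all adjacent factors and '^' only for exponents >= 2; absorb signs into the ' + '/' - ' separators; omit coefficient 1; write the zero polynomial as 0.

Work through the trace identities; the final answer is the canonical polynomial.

trace(a^2) = trace(a)*trace(a) - trace(1) = x^2 - 2
trace(a^3) = trace(a)*trace(a^2) - trace(a) = x^3 - 3*x
trace(a^4) = trace(a)*trace(a^3) - trace(a^2) = x^4 - 4*x^2 + 2
trace(a^5) = trace(a)*trace(a^4) - trace(a^3) = x^5 - 5*x^3 + 5*x
trace(b a^2) = trace(a)*trace(b a) - trace(b) = x*z - y
trace(a^2 b a) = trace(a)*trace(b a^2) - trace(b a) = x^2*z - x*y - z
trace(b a^4) = trace(a)*trace(a^2 b a) - trace(a^2 b) = x^3*z - x^2*y - 2*x*z + y
trace(a^5 b) = trace(a)*trace(b a^4) - trace(b a^3) = x^4*z - x^3*y - 3*x^2*z + 2*x*y + z
trace(b^-1 a^5) = trace(a^5)*trace(b) - trace(a^5 b) = x^5*y - x^4*z - 4*x^3*y + 3*x^2*z + 3*x*y - z
trace(a b^-2 a^4) = trace(b^-1 a^5)*trace(b) - trace(b^-1 a^5 b) = x^5*y^2 - x^4*y*z - x^5 - 4*x^3*y^2 + 3*x^2*y*z + 5*x^3 + 3*x*y^2 - y*z - 5*x

x^5*y^2 - x^4*y*z - x^5 - 4*x^3*y^2 + 3*x^2*y*z + 5*x^3 + 3*x*y^2 - y*z - 5*x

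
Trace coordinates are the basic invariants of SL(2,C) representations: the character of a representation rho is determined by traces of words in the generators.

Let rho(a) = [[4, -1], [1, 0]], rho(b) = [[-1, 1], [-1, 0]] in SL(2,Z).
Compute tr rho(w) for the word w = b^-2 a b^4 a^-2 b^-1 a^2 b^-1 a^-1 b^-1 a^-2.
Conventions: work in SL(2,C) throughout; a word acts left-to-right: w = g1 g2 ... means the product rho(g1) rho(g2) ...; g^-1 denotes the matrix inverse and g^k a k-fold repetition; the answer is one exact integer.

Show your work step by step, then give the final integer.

-11023

rho(b^-1) = [[0, -1], [1, -1]]
... * rho(b^-1) = [[0, -1], [1, -1]]  ->  [[-1, 1], [-1, 0]]
... * rho(a) = [[4, -1], [1, 0]]  ->  [[-3, 1], [-4, 1]]
... * rho(b) = [[-1, 1], [-1, 0]]  ->  [[2, -3], [3, -4]]
... * rho(b) = [[-1, 1], [-1, 0]]  ->  [[1, 2], [1, 3]]
... * rho(b) = [[-1, 1], [-1, 0]]  ->  [[-3, 1], [-4, 1]]
... * rho(b) = [[-1, 1], [-1, 0]]  ->  [[2, -3], [3, -4]]
... * rho(a^-1) = [[0, 1], [-1, 4]]  ->  [[3, -10], [4, -13]]
... * rho(a^-1) = [[0, 1], [-1, 4]]  ->  [[10, -37], [13, -48]]
... * rho(b^-1) = [[0, -1], [1, -1]]  ->  [[-37, 27], [-48, 35]]
... * rho(a) = [[4, -1], [1, 0]]  ->  [[-121, 37], [-157, 48]]
... * rho(a) = [[4, -1], [1, 0]]  ->  [[-447, 121], [-580, 157]]
... * rho(b^-1) = [[0, -1], [1, -1]]  ->  [[121, 326], [157, 423]]
... * rho(a^-1) = [[0, 1], [-1, 4]]  ->  [[-326, 1425], [-423, 1849]]
... * rho(b^-1) = [[0, -1], [1, -1]]  ->  [[1425, -1099], [1849, -1426]]
... * rho(a^-1) = [[0, 1], [-1, 4]]  ->  [[1099, -2971], [1426, -3855]]
... * rho(a^-1) = [[0, 1], [-1, 4]]  ->  [[2971, -10785], [3855, -13994]]
tr = 2971 + -13994 = -11023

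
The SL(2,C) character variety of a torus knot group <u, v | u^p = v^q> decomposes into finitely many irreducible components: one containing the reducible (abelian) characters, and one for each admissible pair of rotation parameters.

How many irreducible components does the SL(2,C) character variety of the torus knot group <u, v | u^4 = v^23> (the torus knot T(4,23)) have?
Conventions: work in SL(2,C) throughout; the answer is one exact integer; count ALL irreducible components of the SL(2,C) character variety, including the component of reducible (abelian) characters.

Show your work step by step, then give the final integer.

In the torus knot group T(4,23), u^4 = v^23 is central, so an irreducible representation sends it to +I or -I (Schur).
So on each irreducible component the traces are pinned: tr(u) = 2*cos(pi*alpha/4) with 1 <= alpha <= 3, tr(v) = 2*cos(pi*beta/23) with 1 <= beta <= 22.
The two central values (-1)^alpha I and (-1)^beta I must be the same matrix, so alpha and beta share a parity.
count pairs: odd alpha (2 choices) x odd beta (11), plus even alpha (1) x even beta (11): 2*11 + 1*11 = 33.
Total: 33 irreducible-character components + 1 reducible (abelian) component = 34.

34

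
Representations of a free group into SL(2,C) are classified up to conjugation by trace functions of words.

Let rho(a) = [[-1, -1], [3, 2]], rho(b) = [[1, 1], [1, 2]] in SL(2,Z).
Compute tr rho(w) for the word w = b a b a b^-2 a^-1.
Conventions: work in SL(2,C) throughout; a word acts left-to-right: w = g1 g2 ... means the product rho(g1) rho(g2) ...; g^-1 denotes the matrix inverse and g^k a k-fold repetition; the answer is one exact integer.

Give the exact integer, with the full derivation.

241

rho(b) = [[1, 1], [1, 2]]
... * rho(a) = [[-1, -1], [3, 2]]  ->  [[2, 1], [5, 3]]
... * rho(b) = [[1, 1], [1, 2]]  ->  [[3, 4], [8, 11]]
... * rho(a) = [[-1, -1], [3, 2]]  ->  [[9, 5], [25, 14]]
... * rho(b^-1) = [[2, -1], [-1, 1]]  ->  [[13, -4], [36, -11]]
... * rho(b^-1) = [[2, -1], [-1, 1]]  ->  [[30, -17], [83, -47]]
... * rho(a^-1) = [[2, 1], [-3, -1]]  ->  [[111, 47], [307, 130]]
tr = 111 + 130 = 241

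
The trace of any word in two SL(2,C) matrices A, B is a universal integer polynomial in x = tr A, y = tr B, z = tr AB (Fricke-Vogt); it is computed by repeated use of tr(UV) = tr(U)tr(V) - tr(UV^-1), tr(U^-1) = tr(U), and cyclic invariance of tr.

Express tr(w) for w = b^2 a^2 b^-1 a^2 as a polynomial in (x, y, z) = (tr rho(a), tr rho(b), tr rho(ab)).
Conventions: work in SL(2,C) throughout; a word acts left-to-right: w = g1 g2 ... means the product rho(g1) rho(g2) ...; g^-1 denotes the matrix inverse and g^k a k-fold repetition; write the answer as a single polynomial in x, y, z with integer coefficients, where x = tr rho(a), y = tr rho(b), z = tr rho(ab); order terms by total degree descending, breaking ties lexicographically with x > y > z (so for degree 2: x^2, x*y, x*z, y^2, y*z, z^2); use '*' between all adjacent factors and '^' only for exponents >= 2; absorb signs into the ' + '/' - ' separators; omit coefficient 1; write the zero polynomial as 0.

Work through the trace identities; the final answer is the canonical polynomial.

tr(a b a) = tr(a) tr(b a) - tr(b)   [square of a] = x*z - y
and tr(a^3 b) = tr(a) tr(a b a) - tr(a b)   [square of a] = x^2*z - x*y - z
next, tr(a^2) = tr(a) tr(a) - tr(1)   [square of a] = x^2 - 2
tr(a^3) = tr(a) tr(a^2) - tr(a)   [square of a] = x^3 - 3*x
next, tr(a^2 b^2 a) = tr(b) tr(a^3 b) - tr(a^3)   [square of b] = x^2*y*z - x^3 - x*y^2 - y*z + 3*x
next, tr(b^2 a) = tr(b) tr(a b) - tr(a)   [square of b] = y*z - x
next, tr(b^2) = tr(b) tr(b) - tr(1)   [square of b] = y^2 - 2
tr(a^2 b^2) = tr(a) tr(b^2 a) - tr(b^2)   [square of a] = x*y*z - x^2 - y^2 + 2
next, tr(a^2 b^2 a^2) = tr(a) tr(a^2 b^2 a) - tr(a^2 b^2)   [square of a] = x^3*y*z - x^4 - x^2*y^2 - 2*x*y*z + 4*x^2 + y^2 - 2
and tr(a b a b) = tr(b a) tr(b a) - tr(1)   [split at a repeated b] = z^2 - 2
and tr(b^2 a b a) = tr(b) tr(a b a b) - tr(a b a)   [square of b] = y*z^2 - x*z - y
next, tr(b^2 a b) = tr(b) tr(a b^2) - tr(a b)   [square of b] = y^2*z - x*y - z
next, tr(b a^2 b^2 a) = tr(a) tr(b^2 a b a) - tr(b^2 a b)   [square of a] = x*y*z^2 - x^2*z - y^2*z + z
next, tr(b a^2 b^2) = tr(b) tr(b a^2 b) - tr(b a^2)   [square of b] = x*y^2*z - x^2*y - y^3 - x*z + 3*y
tr(a^2 b^2 a^2 b) = tr(a) tr(b a^2 b^2 a) - tr(b a^2 b^2)   [square of a] = x^2*y*z^2 - x^3*z - 2*x*y^2*z + x^2*y + y^3 + 2*x*z - 3*y
next, tr(b^2 a^2 b^-1 a^2) = tr(a^2 b^2 a^2) tr(b) - tr(a^2 b^2 a^2 b)   [inverse elimination on b] = x^3*y^2*z - x^4*y - x^2*y^3 - x^2*y*z^2 + x^3*z + 3*x^2*y - 2*x*z + y

x^3*y^2*z - x^4*y - x^2*y^3 - x^2*y*z^2 + x^3*z + 3*x^2*y - 2*x*z + y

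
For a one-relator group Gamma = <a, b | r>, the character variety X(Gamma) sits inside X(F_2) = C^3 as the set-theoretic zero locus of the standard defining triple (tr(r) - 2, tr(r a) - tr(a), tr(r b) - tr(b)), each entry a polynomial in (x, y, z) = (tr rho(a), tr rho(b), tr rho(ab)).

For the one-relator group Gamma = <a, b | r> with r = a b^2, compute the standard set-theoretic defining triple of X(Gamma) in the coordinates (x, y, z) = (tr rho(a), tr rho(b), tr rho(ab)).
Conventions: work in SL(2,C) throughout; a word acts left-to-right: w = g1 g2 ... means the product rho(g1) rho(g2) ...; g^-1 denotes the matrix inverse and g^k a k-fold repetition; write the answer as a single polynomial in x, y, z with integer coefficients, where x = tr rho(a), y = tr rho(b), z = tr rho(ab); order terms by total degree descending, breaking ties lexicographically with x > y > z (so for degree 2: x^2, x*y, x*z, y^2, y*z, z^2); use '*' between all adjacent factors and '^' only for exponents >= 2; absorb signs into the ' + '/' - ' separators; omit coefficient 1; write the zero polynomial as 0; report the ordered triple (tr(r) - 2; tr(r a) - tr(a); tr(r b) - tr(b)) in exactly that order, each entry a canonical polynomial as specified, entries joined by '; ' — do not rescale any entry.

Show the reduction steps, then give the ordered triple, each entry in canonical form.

trace(a b^2) = trace(b) trace(a b) - trace(a)  (reduce the b square) = y*z - x
trace(b^2) = trace(b) trace(b) - trace(1)   [square of b] = y^2 - 2
use: trace(a b^2 a) = trace(a) trace(b^2 a) - trace(b^2)   [square of a] = x*y*z - x^2 - y^2 + 2
trace(a b^3) = trace(b) trace(a b^2) - trace(a b) = y^2*z - x*y - z
assemble the triple (trace(r) - 2; trace(r a) - x; trace(r b) - y)

y*z - x - 2; x*y*z - x^2 - y^2 - x + 2; y^2*z - x*y - y - z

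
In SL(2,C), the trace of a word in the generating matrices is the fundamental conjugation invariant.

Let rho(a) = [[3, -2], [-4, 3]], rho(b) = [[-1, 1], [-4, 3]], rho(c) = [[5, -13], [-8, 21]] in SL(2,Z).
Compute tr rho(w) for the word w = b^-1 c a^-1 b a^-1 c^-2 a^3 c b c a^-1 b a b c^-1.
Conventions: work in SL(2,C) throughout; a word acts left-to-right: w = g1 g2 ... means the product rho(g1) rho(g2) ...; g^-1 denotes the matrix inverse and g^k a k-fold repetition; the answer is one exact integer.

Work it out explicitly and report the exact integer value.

-20646551947854

rho(b^-1) = [[3, -1], [4, -1]]
... * rho(c) = [[5, -13], [-8, 21]]  ->  [[23, -60], [28, -73]]
... * rho(a^-1) = [[3, 2], [4, 3]]  ->  [[-171, -134], [-208, -163]]
... * rho(b) = [[-1, 1], [-4, 3]]  ->  [[707, -573], [860, -697]]
... * rho(a^-1) = [[3, 2], [4, 3]]  ->  [[-171, -305], [-208, -371]]
... * rho(c^-1) = [[21, 13], [8, 5]]  ->  [[-6031, -3748], [-7336, -4559]]
... * rho(c^-1) = [[21, 13], [8, 5]]  ->  [[-156635, -97143], [-190528, -118163]]
... * rho(a) = [[3, -2], [-4, 3]]  ->  [[-81333, 21841], [-98932, 26567]]
... * rho(a) = [[3, -2], [-4, 3]]  ->  [[-331363, 228189], [-403064, 277565]]
... * rho(a) = [[3, -2], [-4, 3]]  ->  [[-1906845, 1347293], [-2319452, 1638823]]
... * rho(c) = [[5, -13], [-8, 21]]  ->  [[-20312569, 53082138], [-24707844, 64568159]]
... * rho(b) = [[-1, 1], [-4, 3]]  ->  [[-192015983, 138933845], [-233564792, 168996633]]
... * rho(c) = [[5, -13], [-8, 21]]  ->  [[-2071550675, 5413818524], [-2519797024, 6585271589]]
... * rho(a^-1) = [[3, 2], [4, 3]]  ->  [[15440622071, 12098354222], [18781695284, 14716220719]]
... * rho(b) = [[-1, 1], [-4, 3]]  ->  [[-63834038959, 51735684737], [-77646578160, 62930357441]]
... * rho(a) = [[3, -2], [-4, 3]]  ->  [[-398444855825, 282875132129], [-484661164244, 344084228643]]
... * rho(b) = [[-1, 1], [-4, 3]]  ->  [[-733055672691, 450180540562], [-891675750328, 547591521685]]
... * rho(c^-1) = [[21, 13], [8, 5]]  ->  [[-11792724802015, -7278821042173], [-14344458583408, -8853827145839]]
tr = -11792724802015 + -8853827145839 = -20646551947854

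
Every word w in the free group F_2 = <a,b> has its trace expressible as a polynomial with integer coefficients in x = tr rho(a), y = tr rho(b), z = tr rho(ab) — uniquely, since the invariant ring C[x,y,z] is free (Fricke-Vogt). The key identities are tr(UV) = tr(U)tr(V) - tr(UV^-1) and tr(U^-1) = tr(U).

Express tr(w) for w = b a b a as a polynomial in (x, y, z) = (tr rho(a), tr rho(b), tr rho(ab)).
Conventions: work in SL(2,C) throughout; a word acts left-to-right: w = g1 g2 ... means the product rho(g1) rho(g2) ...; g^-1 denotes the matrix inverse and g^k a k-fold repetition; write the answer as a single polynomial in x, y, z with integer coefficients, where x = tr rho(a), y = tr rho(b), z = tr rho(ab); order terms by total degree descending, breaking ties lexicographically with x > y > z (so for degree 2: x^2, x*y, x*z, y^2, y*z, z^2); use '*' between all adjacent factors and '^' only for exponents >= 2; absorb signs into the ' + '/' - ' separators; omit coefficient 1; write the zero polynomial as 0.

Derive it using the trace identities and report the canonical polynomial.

z^2 - 2

and trace(b a b a) = trace(a b)*trace(a b) - trace(1)   [split at repeated a] = z^2 - 2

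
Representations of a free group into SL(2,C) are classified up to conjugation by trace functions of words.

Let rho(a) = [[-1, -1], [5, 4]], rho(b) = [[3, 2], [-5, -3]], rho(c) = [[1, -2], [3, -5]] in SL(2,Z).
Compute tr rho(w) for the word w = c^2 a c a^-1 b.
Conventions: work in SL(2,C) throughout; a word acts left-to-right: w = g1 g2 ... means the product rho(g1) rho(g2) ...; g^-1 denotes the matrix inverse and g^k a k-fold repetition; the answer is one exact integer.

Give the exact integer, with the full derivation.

rho(c) = [[1, -2], [3, -5]]
... * rho(c) = [[1, -2], [3, -5]]  ->  [[-5, 8], [-12, 19]]
... * rho(a) = [[-1, -1], [5, 4]]  ->  [[45, 37], [107, 88]]
... * rho(c) = [[1, -2], [3, -5]]  ->  [[156, -275], [371, -654]]
... * rho(a^-1) = [[4, 1], [-5, -1]]  ->  [[1999, 431], [4754, 1025]]
... * rho(b) = [[3, 2], [-5, -3]]  ->  [[3842, 2705], [9137, 6433]]
tr = 3842 + 6433 = 10275

10275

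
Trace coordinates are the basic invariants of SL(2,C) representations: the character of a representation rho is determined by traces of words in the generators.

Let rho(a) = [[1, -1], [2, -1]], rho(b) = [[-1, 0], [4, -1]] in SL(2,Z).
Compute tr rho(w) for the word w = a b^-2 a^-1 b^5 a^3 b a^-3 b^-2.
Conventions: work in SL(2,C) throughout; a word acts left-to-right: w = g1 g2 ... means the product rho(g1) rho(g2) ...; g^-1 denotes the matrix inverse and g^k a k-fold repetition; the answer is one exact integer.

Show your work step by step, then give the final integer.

rho(a) = [[1, -1], [2, -1]]
... * rho(b^-1) = [[-1, 0], [-4, -1]]  ->  [[3, 1], [2, 1]]
... * rho(b^-1) = [[-1, 0], [-4, -1]]  ->  [[-7, -1], [-6, -1]]
... * rho(a^-1) = [[-1, 1], [-2, 1]]  ->  [[9, -8], [8, -7]]
... * rho(b) = [[-1, 0], [4, -1]]  ->  [[-41, 8], [-36, 7]]
... * rho(b) = [[-1, 0], [4, -1]]  ->  [[73, -8], [64, -7]]
... * rho(b) = [[-1, 0], [4, -1]]  ->  [[-105, 8], [-92, 7]]
... * rho(b) = [[-1, 0], [4, -1]]  ->  [[137, -8], [120, -7]]
... * rho(b) = [[-1, 0], [4, -1]]  ->  [[-169, 8], [-148, 7]]
... * rho(a) = [[1, -1], [2, -1]]  ->  [[-153, 161], [-134, 141]]
... * rho(a) = [[1, -1], [2, -1]]  ->  [[169, -8], [148, -7]]
... * rho(a) = [[1, -1], [2, -1]]  ->  [[153, -161], [134, -141]]
... * rho(b) = [[-1, 0], [4, -1]]  ->  [[-797, 161], [-698, 141]]
... * rho(a^-1) = [[-1, 1], [-2, 1]]  ->  [[475, -636], [416, -557]]
... * rho(a^-1) = [[-1, 1], [-2, 1]]  ->  [[797, -161], [698, -141]]
... * rho(a^-1) = [[-1, 1], [-2, 1]]  ->  [[-475, 636], [-416, 557]]
... * rho(b^-1) = [[-1, 0], [-4, -1]]  ->  [[-2069, -636], [-1812, -557]]
... * rho(b^-1) = [[-1, 0], [-4, -1]]  ->  [[4613, 636], [4040, 557]]
tr = 4613 + 557 = 5170

5170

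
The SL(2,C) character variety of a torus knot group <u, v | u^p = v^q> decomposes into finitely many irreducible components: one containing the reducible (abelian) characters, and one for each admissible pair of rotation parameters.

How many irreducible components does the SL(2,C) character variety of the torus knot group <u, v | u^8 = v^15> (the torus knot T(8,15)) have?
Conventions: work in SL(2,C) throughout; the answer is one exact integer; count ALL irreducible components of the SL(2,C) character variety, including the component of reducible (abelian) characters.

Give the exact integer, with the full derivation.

Gamma = < u, v | u^8 = v^15 > (torus knot T(8,15)); the central element u^8 = v^15 acts as +I or -I in any irreducible SL(2,C) representation.
On an irreducible component, tr(u) is locked at 2*cos(pi*alpha/8) for some alpha in 1..7, and tr(v) at 2*cos(pi*beta/15) for some beta in 1..14.
The two central values (-1)^alpha I and (-1)^beta I must be the same matrix, so alpha and beta share a parity.
Counting: 4 odd alphas x 7 odd betas + 3 even alphas x 7 even betas = 28 + 21 = 49.
Total: 49 irreducible-character components + 1 reducible (abelian) component = 50.

50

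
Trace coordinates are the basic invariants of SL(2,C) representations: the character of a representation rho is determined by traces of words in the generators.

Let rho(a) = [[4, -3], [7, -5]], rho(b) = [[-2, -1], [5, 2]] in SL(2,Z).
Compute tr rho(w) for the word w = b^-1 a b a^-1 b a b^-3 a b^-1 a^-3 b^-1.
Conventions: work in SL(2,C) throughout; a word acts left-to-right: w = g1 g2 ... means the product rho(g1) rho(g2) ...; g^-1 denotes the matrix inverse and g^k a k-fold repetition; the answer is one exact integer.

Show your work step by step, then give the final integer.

-2555201

rho(b^-1) = [[2, 1], [-5, -2]]
... * rho(a) = [[4, -3], [7, -5]]  ->  [[15, -11], [-34, 25]]
... * rho(b) = [[-2, -1], [5, 2]]  ->  [[-85, -37], [193, 84]]
... * rho(a^-1) = [[-5, 3], [-7, 4]]  ->  [[684, -403], [-1553, 915]]
... * rho(b) = [[-2, -1], [5, 2]]  ->  [[-3383, -1490], [7681, 3383]]
... * rho(a) = [[4, -3], [7, -5]]  ->  [[-23962, 17599], [54405, -39958]]
... * rho(b^-1) = [[2, 1], [-5, -2]]  ->  [[-135919, -59160], [308600, 134321]]
... * rho(b^-1) = [[2, 1], [-5, -2]]  ->  [[23962, -17599], [-54405, 39958]]
... * rho(b^-1) = [[2, 1], [-5, -2]]  ->  [[135919, 59160], [-308600, -134321]]
... * rho(a) = [[4, -3], [7, -5]]  ->  [[957796, -703557], [-2174647, 1597405]]
... * rho(b^-1) = [[2, 1], [-5, -2]]  ->  [[5433377, 2364910], [-12336319, -5369457]]
... * rho(a^-1) = [[-5, 3], [-7, 4]]  ->  [[-43721255, 25759771], [99267794, -58486785]]
... * rho(a^-1) = [[-5, 3], [-7, 4]]  ->  [[38287878, -28124681], [-86931475, 63856242]]
... * rho(a^-1) = [[-5, 3], [-7, 4]]  ->  [[5433377, 2364910], [-12336319, -5369457]]
... * rho(b^-1) = [[2, 1], [-5, -2]]  ->  [[-957796, 703557], [2174647, -1597405]]
tr = -957796 + -1597405 = -2555201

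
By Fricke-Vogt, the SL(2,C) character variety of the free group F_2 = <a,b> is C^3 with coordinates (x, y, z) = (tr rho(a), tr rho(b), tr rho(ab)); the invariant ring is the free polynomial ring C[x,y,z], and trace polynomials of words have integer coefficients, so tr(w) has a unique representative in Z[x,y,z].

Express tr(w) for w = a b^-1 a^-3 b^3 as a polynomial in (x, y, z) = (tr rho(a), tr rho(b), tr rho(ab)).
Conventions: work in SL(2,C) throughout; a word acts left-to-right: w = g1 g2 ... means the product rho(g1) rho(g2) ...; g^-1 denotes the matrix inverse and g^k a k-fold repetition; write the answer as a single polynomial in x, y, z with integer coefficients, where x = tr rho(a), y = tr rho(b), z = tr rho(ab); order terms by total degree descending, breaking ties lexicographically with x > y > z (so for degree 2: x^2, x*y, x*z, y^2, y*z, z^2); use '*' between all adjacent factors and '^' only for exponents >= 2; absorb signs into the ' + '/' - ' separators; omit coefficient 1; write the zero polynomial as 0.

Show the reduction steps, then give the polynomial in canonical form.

-x^3*y^3*z + x^4*y^2 + x^2*y^4 + x^2*y^2*z^2 + x^3*y*z + x*y^3*z - x^4 - 5*x^2*y^2 - x^2*z^2 - y^4 - y^2*z^2 - 2*x*y*z + 4*x^2 + 4*y^2 + z^2 - 2

so tr(b^2) = tr(b)*tr(b) - tr(1)  (reduce the b square) = y^2 - 2
reduce: tr(b^3) = tr(b)*tr(b^2) - tr(b)  (reduce the b square) = y^3 - 3*y
tr(a b^2) = tr(b)*tr(a b) - tr(a)  (reduce the b square) = y*z - x
so tr(b^3 a) = tr(b)*tr(a b^2) - tr(a b)  (reduce the b square) = y^2*z - x*y - z
so tr(b^3 a^-1) = tr(b^3)*tr(a) - tr(b^3 a)  (eliminate a^-1) = x*y^3 - y^2*z - 2*x*y + z
reduce: tr(a^-2 b^3) = tr(b^3 a^-1)*tr(a) - tr(b^3)  (eliminate a^-1) = x^2*y^3 - x*y^2*z - 2*x^2*y - y^3 + x*z + 3*y
reduce: tr(b^3 a b) = tr(b)*tr(b a b^2) - tr(b a b)  (reduce the b square) = y^3*z - x*y^2 - 2*y*z + x
tr(a b a b) = tr(a b)*tr(a b) - tr(1)  (split on a) = z^2 - 2
tr(a b a) = tr(a)*tr(b a) - tr(b)  (reduce the a square) = x*z - y
tr(a b a b^2) = tr(b)*tr(a b a b) - tr(a b a)  (reduce the b square) = y*z^2 - x*z - y
tr(b^3 a b a) = tr(b)*tr(a b a b^2) - tr(a b a b)  (reduce the b square) = y^2*z^2 - x*y*z - y^2 - z^2 + 2
tr(a^-1 b^3 a b) = tr(b^3 a b)*tr(a) - tr(b^3 a b a)  (eliminate a^-1) = x*y^3*z - x^2*y^2 - y^2*z^2 - x*y*z + x^2 + y^2 + z^2 - 2
reduce: tr(a^-1 b^3 a b a^-1) = tr(a^-1 b^3 a b)*tr(a) - tr(a^-1 b^3 a b a)  (eliminate a^-1) = x^2*y^3*z - x^3*y^2 - x*y^2*z^2 - x^2*y*z - y^3*z + x^3 + 2*x*y^2 + x*z^2 + 2*y*z - 3*x
tr(a^-3 b^3 a b) = tr(a^-1 b^3 a b a^-1)*tr(a) - tr(a^-1 b^3 a b)  (eliminate a^-1) = x^3*y^3*z - x^4*y^2 - x^2*y^2*z^2 - x^3*y*z - 2*x*y^3*z + x^4 + 3*x^2*y^2 + x^2*z^2 + y^2*z^2 + 3*x*y*z - 4*x^2 - y^2 - z^2 + 2
tr(a b^-1 a^-3 b^3) = tr(a^-3 b^3 a)*tr(b) - tr(a^-3 b^3 a b)  (eliminate b^-1) = -x^3*y^3*z + x^4*y^2 + x^2*y^4 + x^2*y^2*z^2 + x^3*y*z + x*y^3*z - x^4 - 5*x^2*y^2 - x^2*z^2 - y^4 - y^2*z^2 - 2*x*y*z + 4*x^2 + 4*y^2 + z^2 - 2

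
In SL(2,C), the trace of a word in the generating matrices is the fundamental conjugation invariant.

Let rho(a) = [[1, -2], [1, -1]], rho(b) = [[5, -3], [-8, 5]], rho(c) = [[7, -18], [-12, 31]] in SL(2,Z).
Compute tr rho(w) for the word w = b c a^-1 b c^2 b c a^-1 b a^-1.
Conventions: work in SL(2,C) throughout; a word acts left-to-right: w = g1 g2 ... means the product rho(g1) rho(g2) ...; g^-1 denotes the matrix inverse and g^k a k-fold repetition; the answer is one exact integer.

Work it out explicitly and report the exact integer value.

rho(b) = [[5, -3], [-8, 5]]
... * rho(c) = [[7, -18], [-12, 31]]  ->  [[71, -183], [-116, 299]]
... * rho(a^-1) = [[-1, 2], [-1, 1]]  ->  [[112, -41], [-183, 67]]
... * rho(b) = [[5, -3], [-8, 5]]  ->  [[888, -541], [-1451, 884]]
... * rho(c) = [[7, -18], [-12, 31]]  ->  [[12708, -32755], [-20765, 53522]]
... * rho(c) = [[7, -18], [-12, 31]]  ->  [[482016, -1244149], [-787619, 2032952]]
... * rho(b) = [[5, -3], [-8, 5]]  ->  [[12363272, -7666793], [-20201711, 12527617]]
... * rho(c) = [[7, -18], [-12, 31]]  ->  [[178544420, -460209479], [-291743381, 751986925]]
... * rho(a^-1) = [[-1, 2], [-1, 1]]  ->  [[281665059, -103120639], [-460243544, 168500163]]
... * rho(b) = [[5, -3], [-8, 5]]  ->  [[2233290407, -1360598372], [-3649219024, 2223231447]]
... * rho(a^-1) = [[-1, 2], [-1, 1]]  ->  [[-872692035, 3105982442], [1425987577, -5075206601]]
tr = -872692035 + -5075206601 = -5947898636

-5947898636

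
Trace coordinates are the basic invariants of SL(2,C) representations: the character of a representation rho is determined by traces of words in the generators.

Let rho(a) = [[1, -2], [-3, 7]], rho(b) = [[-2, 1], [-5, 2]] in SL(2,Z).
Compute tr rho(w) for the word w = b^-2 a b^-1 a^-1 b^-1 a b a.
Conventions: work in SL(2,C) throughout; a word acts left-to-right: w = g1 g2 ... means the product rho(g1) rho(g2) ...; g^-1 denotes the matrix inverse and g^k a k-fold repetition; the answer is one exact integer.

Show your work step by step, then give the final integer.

rho(b^-1) = [[2, -1], [5, -2]]
... * rho(b^-1) = [[2, -1], [5, -2]]  ->  [[-1, 0], [0, -1]]
... * rho(a) = [[1, -2], [-3, 7]]  ->  [[-1, 2], [3, -7]]
... * rho(b^-1) = [[2, -1], [5, -2]]  ->  [[8, -3], [-29, 11]]
... * rho(a^-1) = [[7, 2], [3, 1]]  ->  [[47, 13], [-170, -47]]
... * rho(b^-1) = [[2, -1], [5, -2]]  ->  [[159, -73], [-575, 264]]
... * rho(a) = [[1, -2], [-3, 7]]  ->  [[378, -829], [-1367, 2998]]
... * rho(b) = [[-2, 1], [-5, 2]]  ->  [[3389, -1280], [-12256, 4629]]
... * rho(a) = [[1, -2], [-3, 7]]  ->  [[7229, -15738], [-26143, 56915]]
tr = 7229 + 56915 = 64144

64144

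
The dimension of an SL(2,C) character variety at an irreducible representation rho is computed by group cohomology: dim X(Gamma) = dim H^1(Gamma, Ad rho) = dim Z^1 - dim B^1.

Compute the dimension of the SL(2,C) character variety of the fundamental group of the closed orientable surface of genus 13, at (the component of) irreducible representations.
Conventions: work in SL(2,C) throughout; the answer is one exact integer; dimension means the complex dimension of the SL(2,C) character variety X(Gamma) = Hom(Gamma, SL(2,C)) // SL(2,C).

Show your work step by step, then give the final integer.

72

pi_1 of the closed genus-13 surface has 26 generators bound by the single product-of-commutators relator.
Unconstrained cocycle data is one sl_2 vector per generator (78 dimensions), cut by the relator condition d_2(z) = 0.
H^2 = coker(d_2) is dual to H^0 = 0 at irreducible rho (Poincare duality), so d_2 is onto: dim Z^1 = 75.
Coboundaries contribute dim B^1 = 3 (injective at irreducible rho).
dim H^1 = 75 - 3 = 72 = dim X.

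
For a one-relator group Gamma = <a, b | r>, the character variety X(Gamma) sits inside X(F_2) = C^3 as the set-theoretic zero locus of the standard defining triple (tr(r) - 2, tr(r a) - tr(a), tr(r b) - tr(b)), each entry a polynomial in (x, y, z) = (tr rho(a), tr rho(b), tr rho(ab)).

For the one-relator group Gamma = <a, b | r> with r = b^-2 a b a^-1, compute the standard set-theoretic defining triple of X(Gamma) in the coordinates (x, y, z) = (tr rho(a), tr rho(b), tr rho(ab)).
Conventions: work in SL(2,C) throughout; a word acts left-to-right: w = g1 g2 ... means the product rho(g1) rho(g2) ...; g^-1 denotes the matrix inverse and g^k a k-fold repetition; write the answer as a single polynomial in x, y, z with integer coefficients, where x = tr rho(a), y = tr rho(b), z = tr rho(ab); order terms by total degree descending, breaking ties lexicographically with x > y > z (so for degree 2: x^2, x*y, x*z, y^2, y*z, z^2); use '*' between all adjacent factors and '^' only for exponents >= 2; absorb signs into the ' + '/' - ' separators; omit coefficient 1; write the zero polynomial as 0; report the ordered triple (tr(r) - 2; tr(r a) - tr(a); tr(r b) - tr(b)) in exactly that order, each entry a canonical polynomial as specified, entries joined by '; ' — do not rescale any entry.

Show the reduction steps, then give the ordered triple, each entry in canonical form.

-x*y^2*z + x^2*y + y^3 + y*z^2 - 3*y - 2; x*y - x - z; -x*y*z + x^2 + y^2 + z^2 - y - 2

so trace(b a b) = trace(b) trace(a b) - trace(a)  (reduce the b square) = y*z - x
trace(b a b a) = trace(b a) trace(b a) - trace(1)  (split on b) = z^2 - 2
trace(a b a^-1 b) = trace(b a b) trace(a) - trace(b a b a)  (eliminate a^-1) = x*y*z - x^2 - z^2 + 2
so trace(a b a^-1 b^-1) = trace(a b a^-1) trace(b) - trace(a b a^-1 b)  (eliminate b^-1) = -x*y*z + x^2 + y^2 + z^2 - 2
trace(b^-2 a b a^-1) = trace(a b a^-1 b^-1) trace(b) - trace(a b a^-1)  (eliminate b^-1) = -x*y^2*z + x^2*y + y^3 + y*z^2 - 3*y
trace(b^-1 a) = trace(a) trace(b) - trace(a b) = x*y - z
assemble the triple (trace(r) - 2; trace(r a) - x; trace(r b) - y)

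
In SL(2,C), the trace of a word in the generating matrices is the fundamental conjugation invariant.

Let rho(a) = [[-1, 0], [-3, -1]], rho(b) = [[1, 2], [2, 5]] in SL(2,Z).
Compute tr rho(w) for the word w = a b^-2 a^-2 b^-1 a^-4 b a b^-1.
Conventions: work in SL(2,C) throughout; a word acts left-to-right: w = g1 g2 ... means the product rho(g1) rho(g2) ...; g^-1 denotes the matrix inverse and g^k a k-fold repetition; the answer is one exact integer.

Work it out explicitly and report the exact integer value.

-42

rho(a) = [[-1, 0], [-3, -1]]
... * rho(b^-1) = [[5, -2], [-2, 1]]  ->  [[-5, 2], [-13, 5]]
... * rho(b^-1) = [[5, -2], [-2, 1]]  ->  [[-29, 12], [-75, 31]]
... * rho(a^-1) = [[-1, 0], [3, -1]]  ->  [[65, -12], [168, -31]]
... * rho(a^-1) = [[-1, 0], [3, -1]]  ->  [[-101, 12], [-261, 31]]
... * rho(b^-1) = [[5, -2], [-2, 1]]  ->  [[-529, 214], [-1367, 553]]
... * rho(a^-1) = [[-1, 0], [3, -1]]  ->  [[1171, -214], [3026, -553]]
... * rho(a^-1) = [[-1, 0], [3, -1]]  ->  [[-1813, 214], [-4685, 553]]
... * rho(a^-1) = [[-1, 0], [3, -1]]  ->  [[2455, -214], [6344, -553]]
... * rho(a^-1) = [[-1, 0], [3, -1]]  ->  [[-3097, 214], [-8003, 553]]
... * rho(b) = [[1, 2], [2, 5]]  ->  [[-2669, -5124], [-6897, -13241]]
... * rho(a) = [[-1, 0], [-3, -1]]  ->  [[18041, 5124], [46620, 13241]]
... * rho(b^-1) = [[5, -2], [-2, 1]]  ->  [[79957, -30958], [206618, -79999]]
tr = 79957 + -79999 = -42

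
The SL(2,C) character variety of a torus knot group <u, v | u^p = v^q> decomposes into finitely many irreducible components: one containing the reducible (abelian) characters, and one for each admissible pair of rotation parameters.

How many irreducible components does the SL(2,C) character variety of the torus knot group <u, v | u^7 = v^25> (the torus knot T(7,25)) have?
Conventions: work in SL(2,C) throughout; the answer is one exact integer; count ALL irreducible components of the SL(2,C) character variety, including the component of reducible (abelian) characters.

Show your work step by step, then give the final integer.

For T(7,25): irreducibility forces the central element u^7 = v^25 to one of +I, -I.
This locks tr(u) to 2*cos(pi*alpha/7), alpha in 1..6, and tr(v) to 2*cos(pi*beta/25), beta in 1..24, on each component of irreducible characters.
u^7 = (-1)^alpha I and v^25 = (-1)^beta I must agree, so alpha and beta have equal parity.
Counting: 3 odd alphas x 12 odd betas + 3 even alphas x 12 even betas = 36 + 36 = 72.
Total: 72 irreducible-character components + 1 reducible (abelian) component = 73.

73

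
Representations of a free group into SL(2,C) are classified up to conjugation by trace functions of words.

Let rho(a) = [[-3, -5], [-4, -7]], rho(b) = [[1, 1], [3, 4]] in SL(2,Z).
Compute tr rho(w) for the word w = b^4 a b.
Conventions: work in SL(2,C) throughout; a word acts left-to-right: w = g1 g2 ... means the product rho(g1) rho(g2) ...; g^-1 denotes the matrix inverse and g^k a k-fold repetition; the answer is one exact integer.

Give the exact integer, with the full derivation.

rho(b) = [[1, 1], [3, 4]]
... * rho(b) = [[1, 1], [3, 4]]  ->  [[4, 5], [15, 19]]
... * rho(b) = [[1, 1], [3, 4]]  ->  [[19, 24], [72, 91]]
... * rho(b) = [[1, 1], [3, 4]]  ->  [[91, 115], [345, 436]]
... * rho(a) = [[-3, -5], [-4, -7]]  ->  [[-733, -1260], [-2779, -4777]]
... * rho(b) = [[1, 1], [3, 4]]  ->  [[-4513, -5773], [-17110, -21887]]
tr = -4513 + -21887 = -26400

-26400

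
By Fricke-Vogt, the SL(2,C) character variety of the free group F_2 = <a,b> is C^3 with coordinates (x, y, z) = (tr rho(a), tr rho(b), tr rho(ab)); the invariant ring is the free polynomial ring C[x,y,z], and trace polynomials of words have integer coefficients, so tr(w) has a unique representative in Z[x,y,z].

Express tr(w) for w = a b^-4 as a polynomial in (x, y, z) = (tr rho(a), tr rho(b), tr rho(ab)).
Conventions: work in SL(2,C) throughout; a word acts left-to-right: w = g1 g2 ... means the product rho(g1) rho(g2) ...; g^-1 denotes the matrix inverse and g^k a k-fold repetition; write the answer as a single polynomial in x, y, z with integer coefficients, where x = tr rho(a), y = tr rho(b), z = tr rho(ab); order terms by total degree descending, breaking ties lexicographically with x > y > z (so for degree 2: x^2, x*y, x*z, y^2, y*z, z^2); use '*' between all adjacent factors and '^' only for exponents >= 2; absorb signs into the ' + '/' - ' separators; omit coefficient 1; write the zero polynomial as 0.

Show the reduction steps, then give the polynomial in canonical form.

next, trace(a b^-1) = trace(a) * trace(b) - trace(a b)   [inverse elimination on b] = x*y - z
next, trace(b^-2 a) = trace(a b^-1) * trace(b) - trace(a)   [inverse elimination on b] = x*y^2 - y*z - x
and trace(b^-3 a) = trace(b^-2 a) * trace(b) - trace(b^-2 a b)   [inverse elimination on b] = x*y^3 - y^2*z - 2*x*y + z
trace(a b^-4) = trace(b^-3 a) * trace(b) - trace(b^-3 a b)   [inverse elimination on b] = x*y^4 - y^3*z - 3*x*y^2 + 2*y*z + x

x*y^4 - y^3*z - 3*x*y^2 + 2*y*z + x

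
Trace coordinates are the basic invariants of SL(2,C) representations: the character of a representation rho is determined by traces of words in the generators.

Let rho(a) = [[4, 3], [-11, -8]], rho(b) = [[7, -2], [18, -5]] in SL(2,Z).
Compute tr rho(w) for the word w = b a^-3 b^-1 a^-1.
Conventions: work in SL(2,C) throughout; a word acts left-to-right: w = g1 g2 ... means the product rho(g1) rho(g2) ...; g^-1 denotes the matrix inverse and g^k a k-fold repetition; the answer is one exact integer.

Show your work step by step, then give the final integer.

rho(b) = [[7, -2], [18, -5]]
... * rho(a^-1) = [[-8, -3], [11, 4]]  ->  [[-78, -29], [-199, -74]]
... * rho(a^-1) = [[-8, -3], [11, 4]]  ->  [[305, 118], [778, 301]]
... * rho(a^-1) = [[-8, -3], [11, 4]]  ->  [[-1142, -443], [-2913, -1130]]
... * rho(b^-1) = [[-5, 2], [-18, 7]]  ->  [[13684, -5385], [34905, -13736]]
... * rho(a^-1) = [[-8, -3], [11, 4]]  ->  [[-168707, -62592], [-430336, -159659]]
tr = -168707 + -159659 = -328366

-328366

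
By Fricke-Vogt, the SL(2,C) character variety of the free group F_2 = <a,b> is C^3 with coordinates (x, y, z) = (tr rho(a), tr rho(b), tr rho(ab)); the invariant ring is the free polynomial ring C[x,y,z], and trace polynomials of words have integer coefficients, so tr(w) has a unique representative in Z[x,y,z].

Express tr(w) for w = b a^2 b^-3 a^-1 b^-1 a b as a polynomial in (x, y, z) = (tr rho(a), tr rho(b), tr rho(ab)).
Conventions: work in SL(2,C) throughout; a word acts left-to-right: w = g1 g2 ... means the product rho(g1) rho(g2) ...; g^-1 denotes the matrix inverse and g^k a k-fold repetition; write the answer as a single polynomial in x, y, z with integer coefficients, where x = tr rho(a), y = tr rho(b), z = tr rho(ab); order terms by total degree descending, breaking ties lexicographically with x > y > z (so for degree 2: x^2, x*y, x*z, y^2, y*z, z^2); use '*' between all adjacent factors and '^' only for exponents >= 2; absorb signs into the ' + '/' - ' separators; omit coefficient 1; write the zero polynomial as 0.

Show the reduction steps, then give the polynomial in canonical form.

next, tr(a^2) = tr(a)*tr(a) - tr(1) = x^2 - 2
tr(a^2 b) = tr(a)*tr(b a) - tr(b) = x*z - y
next, tr(a^2 b^-1) = tr(a^2)*tr(b) - tr(a^2 b) = x^2*y - x*z - y
and tr(b^2 a^2) = tr(b)*tr(a^2 b) - tr(a^2) = x*y*z - x^2 - y^2 + 2
tr(b^2 a) = tr(b)*tr(a b) - tr(a) = y*z - x
tr(a b^2 a^2) = tr(a)*tr(b^2 a^2) - tr(b^2 a) = x^2*y*z - x^3 - x*y^2 - y*z + 3*x
next, tr(a b a b) = tr(b a)*tr(b a) - tr(1)   [split at repeated b] = z^2 - 2
tr(b a b^2 a) = tr(b)*tr(a b a b) - tr(a b a) = y*z^2 - x*z - y
tr(b a b^2) = tr(b)*tr(a b^2) - tr(a b) = y^2*z - x*y - z
tr(a b a b^2 a) = tr(a)*tr(b a b^2 a) - tr(b a b^2) = x*y*z^2 - x^2*z - y^2*z + z
and tr(a b a b^2 a^2) = tr(a)*tr(a b a b^2 a) - tr(a b a b^2) = x^2*y*z^2 - x^3*z - x*y^2*z - y*z^2 + 2*x*z + y
tr(a b a b a b) = tr(a b)*tr(a b a b) - tr(a^-1 b^-1)   [split at repeated a] = z^3 - 3*z
tr(a b a b a) = tr(a)*tr(b a b a) - tr(b a b) = x*z^2 - y*z - x
tr(b a b a b^2 a) = tr(b)*tr(a b a b a b) - tr(a b a b a) = y*z^3 - x*z^2 - 2*y*z + x
tr(b a b a b^2) = tr(b)*tr(a b a b^2) - tr(a b a b) = y^2*z^2 - x*y*z - y^2 - z^2 + 2
next, tr(a b a b^2 a^2 b) = tr(a)*tr(b a b a b^2 a) - tr(b a b a b^2) = x*y*z^3 - x^2*z^2 - y^2*z^2 - x*y*z + x^2 + y^2 + z^2 - 2
tr(b a b^2 a^2 b^-1 a) = tr(a b a b^2 a^2)*tr(b) - tr(a b a b^2 a^2 b) = x^2*y^2*z^2 - x^3*y*z - x*y^3*z - x*y*z^3 + x^2*z^2 + 3*x*y*z - x^2 - z^2 + 2
tr(b^-1 a^-1 b a b^2 a^2) = tr(b a b^2 a^2 b^-1)*tr(a) - tr(b a b^2 a^2 b^-1 a) = -x^2*y^2*z^2 + 2*x^3*y*z + x*y^3*z + x*y*z^3 - x^4 - x^2*y^2 - x^2*z^2 - 4*x*y*z + 4*x^2 + z^2 - 2
tr(a^-1 b a b^2 a^2 b^-2) = tr(b^-1 a^-1 b a b^2 a^2)*tr(b) - tr(b^-1 a^-1 b a b^2 a^2 b) = -x^2*y^3*z^2 + 2*x^3*y^2*z + x*y^4*z + x*y^2*z^3 - x^4*y - x^2*y^3 - x^2*y*z^2 - 4*x*y^2*z + 4*x^2*y + x*z - y
tr(a b^2 a^2 b^-3 a^-1 b) = tr(a^-1 b a b^2 a^2 b^-2)*tr(b) - tr(a^-1 b a b^2 a^2 b^-1) = -x^2*y^4*z^2 + 2*x^3*y^3*z + x*y^5*z + x*y^3*z^3 - x^4*y^2 - x^2*y^4 - 2*x^3*y*z - 5*x*y^3*z - x*y*z^3 + x^4 + 5*x^2*y^2 + x^2*z^2 + 5*x*y*z - 4*x^2 - y^2 - z^2 + 2
next, tr(b a^2 b^-3 a^-1 b^-1 a b) = tr(a b^2 a^2 b^-3 a^-1)*tr(b) - tr(a b^2 a^2 b^-3 a^-1 b) = x^2*y^4*z^2 - 2*x^3*y^3*z - x*y^5*z - x*y^3*z^3 + x^4*y^2 + x^2*y^4 + 2*x^3*y*z + 5*x*y^3*z + x*y*z^3 - x^4 - 4*x^2*y^2 - x^2*z^2 - 6*x*y*z + 4*x^2 + z^2 - 2

x^2*y^4*z^2 - 2*x^3*y^3*z - x*y^5*z - x*y^3*z^3 + x^4*y^2 + x^2*y^4 + 2*x^3*y*z + 5*x*y^3*z + x*y*z^3 - x^4 - 4*x^2*y^2 - x^2*z^2 - 6*x*y*z + 4*x^2 + z^2 - 2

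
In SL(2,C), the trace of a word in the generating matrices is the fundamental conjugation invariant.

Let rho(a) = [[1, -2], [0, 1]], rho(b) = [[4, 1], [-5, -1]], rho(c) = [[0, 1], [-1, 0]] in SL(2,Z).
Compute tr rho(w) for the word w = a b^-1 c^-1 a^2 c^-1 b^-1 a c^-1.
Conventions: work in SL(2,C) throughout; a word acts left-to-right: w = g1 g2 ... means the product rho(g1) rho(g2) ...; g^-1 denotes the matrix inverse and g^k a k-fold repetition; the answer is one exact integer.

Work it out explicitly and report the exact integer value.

rho(a) = [[1, -2], [0, 1]]
... * rho(b^-1) = [[-1, -1], [5, 4]]  ->  [[-11, -9], [5, 4]]
... * rho(c^-1) = [[0, -1], [1, 0]]  ->  [[-9, 11], [4, -5]]
... * rho(a) = [[1, -2], [0, 1]]  ->  [[-9, 29], [4, -13]]
... * rho(a) = [[1, -2], [0, 1]]  ->  [[-9, 47], [4, -21]]
... * rho(c^-1) = [[0, -1], [1, 0]]  ->  [[47, 9], [-21, -4]]
... * rho(b^-1) = [[-1, -1], [5, 4]]  ->  [[-2, -11], [1, 5]]
... * rho(a) = [[1, -2], [0, 1]]  ->  [[-2, -7], [1, 3]]
... * rho(c^-1) = [[0, -1], [1, 0]]  ->  [[-7, 2], [3, -1]]
tr = -7 + -1 = -8

-8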